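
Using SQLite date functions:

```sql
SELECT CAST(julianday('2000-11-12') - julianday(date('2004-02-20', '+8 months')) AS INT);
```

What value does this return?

Adding +8 months to 2004-02-20 gives 2004-10-20.
18 days remain in November 2000 after the 12th (30 − 12).
Full months from December 2000 through September 2004 contribute their day counts.
Then 20 days into October 2004.
Total: 18 + 31 + 31 + 28 + 31 + 30 + 31 + 30 + 31 + 31 + 30 + 31 + 30 + 31 + 31 + 28 + 31 + 30 + 31 + 30 + 31 + 31 + 30 + 31 + 30 + 31 + 31 + 28 + 31 + 30 + 31 + 30 + 31 + 31 + 30 + 31 + 30 + 31 + 31 + 29 + 31 + 30 + 31 + 30 + 31 + 31 + 30 + 20 = 1438.
The subtraction is earlier − later, so the result is −1438 → -1438.

-1438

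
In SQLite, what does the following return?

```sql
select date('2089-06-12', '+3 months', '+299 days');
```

2090-07-08

Adding +3 months to 2089-06-12 gives 2089-09-12.
Applying '+299 days' to 2089-09-12: counting 299 days forward gives 2090-07-08.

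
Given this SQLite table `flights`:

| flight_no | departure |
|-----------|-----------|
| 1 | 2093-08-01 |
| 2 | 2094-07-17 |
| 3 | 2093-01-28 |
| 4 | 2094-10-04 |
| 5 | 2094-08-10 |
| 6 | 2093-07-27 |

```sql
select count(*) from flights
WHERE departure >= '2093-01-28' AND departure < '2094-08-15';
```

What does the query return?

Rows in [2093-01-28, 2094-08-15): 2093-08-01, 2094-07-17, 2093-01-28, 2094-08-10, 2093-07-27 → 5 rows.

5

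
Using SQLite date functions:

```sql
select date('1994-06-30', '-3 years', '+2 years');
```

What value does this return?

Adding -3 years to 1994-06-30 gives 1991-06-30.
Adding +2 years to 1991-06-30 gives 1993-06-30.

1993-06-30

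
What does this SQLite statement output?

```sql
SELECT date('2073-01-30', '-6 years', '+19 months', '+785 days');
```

2070-10-24

Adding -6 years to 2073-01-30 gives 2067-01-30.
Adding +19 months to 2067-01-30 gives 2068-08-30.
Applying '+785 days' to 2068-08-30: counting 785 days forward gives 2070-10-24.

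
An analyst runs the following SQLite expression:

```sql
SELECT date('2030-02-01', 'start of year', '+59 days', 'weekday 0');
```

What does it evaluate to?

2030-03-03

`start of year` rewinds 2030-02-01 to 2030-01-01.
Applying '+59 days' to 2030-01-01: counting 59 days forward gives 2030-03-01.
`weekday 0` advances to the next Sunday; 2030-03-01 is a Friday, so it moves forward to 2030-03-03.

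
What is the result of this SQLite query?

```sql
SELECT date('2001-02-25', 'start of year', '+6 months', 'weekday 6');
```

2001-07-07

`start of year` rewinds 2001-02-25 to 2001-01-01.
Adding +6 months to 2001-01-01 gives 2001-07-01.
`weekday 6` advances to the next Saturday; 2001-07-01 is a Sunday, so it moves forward to 2001-07-07.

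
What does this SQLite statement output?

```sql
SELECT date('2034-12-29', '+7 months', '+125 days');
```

2035-12-01

Adding +7 months to 2034-12-29 gives 2035-07-29.
Applying '+125 days' to 2035-07-29: counting 125 days forward gives 2035-12-01.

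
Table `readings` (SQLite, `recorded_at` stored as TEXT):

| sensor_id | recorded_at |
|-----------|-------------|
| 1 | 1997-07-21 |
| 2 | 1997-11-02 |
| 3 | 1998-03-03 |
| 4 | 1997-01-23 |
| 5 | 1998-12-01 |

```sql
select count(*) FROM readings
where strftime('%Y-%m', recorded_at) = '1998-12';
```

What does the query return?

Rows with year-month 1998-12: 1998-12-01 → 1.

1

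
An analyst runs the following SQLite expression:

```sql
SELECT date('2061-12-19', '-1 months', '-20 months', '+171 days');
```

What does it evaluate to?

2060-09-06

Adding -1 month to 2061-12-19 gives 2061-11-19.
Adding -20 months to 2061-11-19 gives 2060-03-19.
Applying '+171 days' to 2060-03-19: counting 171 days forward gives 2060-09-06.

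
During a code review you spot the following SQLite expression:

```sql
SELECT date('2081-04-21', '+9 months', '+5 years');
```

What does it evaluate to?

Adding +9 months to 2081-04-21 gives 2082-01-21.
Adding +5 years to 2082-01-21 gives 2087-01-21.

2087-01-21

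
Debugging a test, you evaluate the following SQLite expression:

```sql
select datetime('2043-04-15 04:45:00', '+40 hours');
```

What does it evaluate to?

+40 hours from 2043-04-15 04:45:00 is 2043-04-16 20:45:00 (crosses midnight).

2043-04-16 20:45:00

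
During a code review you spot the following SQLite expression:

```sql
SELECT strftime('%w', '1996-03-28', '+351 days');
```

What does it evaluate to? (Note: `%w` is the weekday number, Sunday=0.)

5

First apply '+351 days': 1996-03-28 → 1997-03-14.
1997-03-14 is a Friday; with Sunday=0 that is 5.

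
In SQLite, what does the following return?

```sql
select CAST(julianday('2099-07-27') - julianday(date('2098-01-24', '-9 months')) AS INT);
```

Adding -9 months to 2098-01-24 gives 2097-04-24.
6 days remain in April 2097 after the 24th (30 − 24).
Full months from May 2097 through June 2099 contribute their day counts.
Then 27 days into July 2099.
Total: 6 + 31 + 30 + 31 + 31 + 30 + 31 + 30 + 31 + 31 + 28 + 31 + 30 + 31 + 30 + 31 + 31 + 30 + 31 + 30 + 31 + 31 + 28 + 31 + 30 + 31 + 30 + 27 = 824.

824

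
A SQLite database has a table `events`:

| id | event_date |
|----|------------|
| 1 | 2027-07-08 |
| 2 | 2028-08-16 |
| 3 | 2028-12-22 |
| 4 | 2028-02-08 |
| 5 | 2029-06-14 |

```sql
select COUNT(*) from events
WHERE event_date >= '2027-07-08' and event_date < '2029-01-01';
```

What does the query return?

4

Rows in [2027-07-08, 2029-01-01): 2027-07-08, 2028-08-16, 2028-12-22, 2028-02-08 → 4 rows.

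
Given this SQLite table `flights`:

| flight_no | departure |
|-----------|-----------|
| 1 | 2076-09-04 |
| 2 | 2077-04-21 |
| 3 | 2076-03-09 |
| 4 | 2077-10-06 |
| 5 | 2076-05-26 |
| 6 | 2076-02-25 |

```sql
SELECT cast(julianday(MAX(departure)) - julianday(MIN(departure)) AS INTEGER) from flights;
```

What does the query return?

589

MIN = 2076-02-25, MAX = 2077-10-06.
4 days remain in February 2076 after the 25th (29 − 25).
Full months from March 2076 through September 2077 contribute their day counts.
Then 6 days into October 2077.
Total: 4 + 31 + 30 + 31 + 30 + 31 + 31 + 30 + 31 + 30 + 31 + 31 + 28 + 31 + 30 + 31 + 30 + 31 + 31 + 30 + 6 = 589.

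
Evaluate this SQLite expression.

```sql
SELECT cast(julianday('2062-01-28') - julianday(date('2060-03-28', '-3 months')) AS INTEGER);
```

762

Adding -3 months to 2060-03-28 gives 2059-12-28.
3 days remain in December 2059 after the 28th (31 − 28).
Full months from January 2060 through December 2061 contribute their day counts.
Then 28 days into January 2062.
Total: 3 + 31 + 29 + 31 + 30 + 31 + 30 + 31 + 31 + 30 + 31 + 30 + 31 + 31 + 28 + 31 + 30 + 31 + 30 + 31 + 31 + 30 + 31 + 30 + 31 + 28 = 762.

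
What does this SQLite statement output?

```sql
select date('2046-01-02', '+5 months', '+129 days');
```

Adding +5 months to 2046-01-02 gives 2046-06-02.
Applying '+129 days' to 2046-06-02: counting 129 days forward gives 2046-10-09.

2046-10-09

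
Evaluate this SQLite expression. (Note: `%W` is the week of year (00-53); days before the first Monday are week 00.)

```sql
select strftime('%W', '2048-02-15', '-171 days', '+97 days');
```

48

First apply '-171 days', '+97 days': 2048-02-15 → 2047-12-03.
2047-12-03 is a Tuesday. SQLite's %W counts Mondays since the year started; the result is 48.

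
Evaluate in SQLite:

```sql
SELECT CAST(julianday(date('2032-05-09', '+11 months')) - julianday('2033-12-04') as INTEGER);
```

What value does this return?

-239

Adding +11 months to 2032-05-09 gives 2033-04-09.
21 days remain in April 2033 after the 9th (30 − 9).
Full months from May 2033 through November 2033 contribute their day counts.
Then 4 days into December 2033.
Total: 21 + 31 + 30 + 31 + 31 + 30 + 31 + 30 + 4 = 239.
The subtraction is earlier − later, so the result is −239 → -239.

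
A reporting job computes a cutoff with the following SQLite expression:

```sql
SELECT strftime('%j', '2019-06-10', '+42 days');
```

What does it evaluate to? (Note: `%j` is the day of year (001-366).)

First apply '+42 days': 2019-06-10 → 2019-07-22.
Day-of-year for 2019-07-22: days since 2019-01-01 inclusive = 203, zero-padded to 203.

203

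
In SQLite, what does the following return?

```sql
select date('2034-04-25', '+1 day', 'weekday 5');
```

Advancing 1 more day within April lands on 2034-04-26.
`weekday 5` advances to the next Friday; 2034-04-26 is a Wednesday, so it moves forward to 2034-04-28.

2034-04-28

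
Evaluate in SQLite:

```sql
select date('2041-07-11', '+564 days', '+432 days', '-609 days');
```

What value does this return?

Applying '+564 days' to 2041-07-11: counting 564 days forward gives 2043-01-26.
Applying '+432 days' to 2043-01-26: counting 432 days forward gives 2044-04-02.
Applying '-609 days' to 2044-04-02: counting 609 days back gives 2042-08-02.

2042-08-02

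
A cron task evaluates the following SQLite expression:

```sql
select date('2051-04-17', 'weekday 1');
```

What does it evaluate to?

2051-04-17

`weekday 1` advances to the next Monday; 2051-04-17 is already a Monday, so it stays at 2051-04-17.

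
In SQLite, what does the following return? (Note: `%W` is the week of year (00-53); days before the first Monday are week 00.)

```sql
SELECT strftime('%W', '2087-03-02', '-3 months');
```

48

First apply '-3 months': 2087-03-02 → 2086-12-02.
2086-12-02 is a Monday. SQLite's %W counts Mondays since the year started; the result is 48.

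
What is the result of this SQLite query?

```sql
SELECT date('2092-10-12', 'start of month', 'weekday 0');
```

`start of month` rewinds 2092-10-12 to 2092-10-01.
`weekday 0` advances to the next Sunday; 2092-10-01 is a Wednesday, so it moves forward to 2092-10-05.

2092-10-05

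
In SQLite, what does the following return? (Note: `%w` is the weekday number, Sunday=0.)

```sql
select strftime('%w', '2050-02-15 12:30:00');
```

2

2050-02-15 is a Tuesday; with Sunday=0 that is 2.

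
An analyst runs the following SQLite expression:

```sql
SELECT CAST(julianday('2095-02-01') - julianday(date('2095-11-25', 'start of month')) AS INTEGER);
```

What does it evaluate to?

`start of month` rewinds 2095-11-25 to 2095-11-01.
27 days remain in February 2095 after the 1st (28 − 1).
Full months from March 2095 through October 2095 contribute their day counts.
Then 1 day into November 2095.
Total: 27 + 31 + 30 + 31 + 30 + 31 + 31 + 30 + 31 + 1 = 273.
The subtraction is earlier − later, so the result is −273 → -273.

-273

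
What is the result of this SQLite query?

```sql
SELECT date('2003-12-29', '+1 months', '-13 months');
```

Adding +1 month to 2003-12-29 gives 2004-01-29.
Adding -13 months to 2004-01-29 gives 2002-12-29.

2002-12-29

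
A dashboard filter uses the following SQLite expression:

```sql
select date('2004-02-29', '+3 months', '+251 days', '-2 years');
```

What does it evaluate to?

2003-02-04

Adding +3 months to 2004-02-29 gives 2004-05-29.
Applying '+251 days' to 2004-05-29: counting 251 days forward gives 2005-02-04.
Adding -2 years to 2005-02-04 gives 2003-02-04.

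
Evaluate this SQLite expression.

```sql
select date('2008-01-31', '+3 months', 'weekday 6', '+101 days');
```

2008-08-12

Adding +3 months to 2008-01-31 targets 2008-04-31. April 2008 has only 30 days, so SQLite normalizes the 1-day overflow forward to 2008-05-01.
`weekday 6` advances to the next Saturday; 2008-05-01 is a Thursday, so it moves forward to 2008-05-03.
Applying '+101 days' to 2008-05-03: counting 101 days forward gives 2008-08-12.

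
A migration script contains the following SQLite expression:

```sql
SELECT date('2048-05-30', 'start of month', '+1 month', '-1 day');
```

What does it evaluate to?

2048-05-31

`start of month` rewinds 2048-05-30 to 2048-05-01.
Adding +1 month to 2048-05-01 gives 2048-06-01.
Going back 1 day from 2048-06-01 reaches 2048-05-31 (last day of May, 31 days).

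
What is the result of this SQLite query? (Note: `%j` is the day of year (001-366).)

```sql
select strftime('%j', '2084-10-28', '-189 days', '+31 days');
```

First apply '-189 days', '+31 days': 2084-10-28 → 2084-05-23.
Day-of-year for 2084-05-23: days since 2084-01-01 inclusive = 144, zero-padded to 144.

144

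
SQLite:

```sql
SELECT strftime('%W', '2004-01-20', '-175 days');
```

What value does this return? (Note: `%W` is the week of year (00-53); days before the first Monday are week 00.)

First apply '-175 days': 2004-01-20 → 2003-07-29.
2003-07-29 is a Tuesday. SQLite's %W counts Mondays since the year started; the result is 30.

30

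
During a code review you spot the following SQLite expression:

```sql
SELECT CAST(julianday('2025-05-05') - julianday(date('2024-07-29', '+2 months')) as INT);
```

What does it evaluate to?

Adding +2 months to 2024-07-29 gives 2024-09-29.
1 day remains in September 2024 after the 29th (30 − 29).
Full months from October 2024 through April 2025 contribute their day counts.
Then 5 days into May 2025.
Total: 1 + 31 + 30 + 31 + 31 + 28 + 31 + 30 + 5 = 218.

218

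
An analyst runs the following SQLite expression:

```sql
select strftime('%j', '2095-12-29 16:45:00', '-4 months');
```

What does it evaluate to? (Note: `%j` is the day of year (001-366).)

First apply '-4 months': 2095-12-29 16:45:00 → 2095-08-29 16:45:00.
Day-of-year for 2095-08-29: days since 2095-01-01 inclusive = 241, zero-padded to 241.

241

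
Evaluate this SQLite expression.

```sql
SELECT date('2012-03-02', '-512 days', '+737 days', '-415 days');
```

2011-08-25

Applying '-512 days' to 2012-03-02: counting 512 days back gives 2010-10-07.
Applying '+737 days' to 2010-10-07: counting 737 days forward gives 2012-10-13.
Applying '-415 days' to 2012-10-13: counting 415 days back gives 2011-08-25.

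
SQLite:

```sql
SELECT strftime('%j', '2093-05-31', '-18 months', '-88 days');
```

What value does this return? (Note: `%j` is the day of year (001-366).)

First apply '-18 months', '-88 days': 2093-05-31 → 2091-09-04.
Day-of-year for 2091-09-04: days since 2091-01-01 inclusive = 247, zero-padded to 247.

247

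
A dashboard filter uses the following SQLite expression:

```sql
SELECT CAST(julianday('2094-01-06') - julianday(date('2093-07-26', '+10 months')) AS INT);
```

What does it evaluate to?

-140

Adding +10 months to 2093-07-26 gives 2094-05-26.
25 days remain in January 2094 after the 6th (31 − 6).
February 2094: 28 days.
March 2094: 31 days.
April 2094: 30 days.
Then 26 days into May 2094.
Total: 25 + 28 + 31 + 30 + 26 = 140.
The subtraction is earlier − later, so the result is −140 → -140.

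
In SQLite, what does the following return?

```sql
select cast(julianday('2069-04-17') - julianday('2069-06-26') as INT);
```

13 days remain in April 2069 after the 17th (30 − 17).
May 2069: 31 days.
Then 26 days into June 2069.
Total: 13 + 31 + 26 = 70.
The subtraction is earlier − later, so the result is −70 → -70.

-70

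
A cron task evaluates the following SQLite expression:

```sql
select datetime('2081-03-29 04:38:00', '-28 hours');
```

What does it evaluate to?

2081-03-28 00:38:00

-28 hours from 2081-03-29 04:38:00 is 2081-03-28 00:38:00 (crosses midnight).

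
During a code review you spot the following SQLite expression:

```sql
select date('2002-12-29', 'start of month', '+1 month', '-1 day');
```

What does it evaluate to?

2002-12-31

`start of month` rewinds 2002-12-29 to 2002-12-01.
Adding +1 month to 2002-12-01 gives 2003-01-01.
Going back 1 day from 2003-01-01 reaches 2002-12-31 (last day of December, 31 days).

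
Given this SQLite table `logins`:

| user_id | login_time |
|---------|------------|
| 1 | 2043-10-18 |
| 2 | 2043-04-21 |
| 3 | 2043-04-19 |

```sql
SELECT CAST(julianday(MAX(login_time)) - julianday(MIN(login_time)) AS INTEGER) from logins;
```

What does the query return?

MIN = 2043-04-19, MAX = 2043-10-18.
11 days remain in April 2043 after the 19th (30 − 19).
May 2043: 31 days.
June 2043: 30 days.
July 2043: 31 days.
August 2043: 31 days.
September 2043: 30 days.
Then 18 days into October 2043.
Total: 11 + 31 + 30 + 31 + 31 + 30 + 18 = 182.

182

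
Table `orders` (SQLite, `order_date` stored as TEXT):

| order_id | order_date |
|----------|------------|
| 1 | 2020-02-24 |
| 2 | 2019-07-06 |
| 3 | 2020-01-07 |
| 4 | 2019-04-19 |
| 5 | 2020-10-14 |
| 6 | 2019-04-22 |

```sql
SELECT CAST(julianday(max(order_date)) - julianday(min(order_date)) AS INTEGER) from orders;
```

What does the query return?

MIN = 2019-04-19, MAX = 2020-10-14.
11 days remain in April 2019 after the 19th (30 − 19).
Full months from May 2019 through September 2020 contribute their day counts.
Then 14 days into October 2020.
Total: 11 + 31 + 30 + 31 + 31 + 30 + 31 + 30 + 31 + 31 + 29 + 31 + 30 + 31 + 30 + 31 + 31 + 30 + 14 = 544.

544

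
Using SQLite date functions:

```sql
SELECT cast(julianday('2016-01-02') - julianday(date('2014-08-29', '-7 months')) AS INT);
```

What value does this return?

703

Adding -7 months to 2014-08-29 gives 2014-01-29.
2 days remain in January 2014 after the 29th (31 − 29).
Full months from February 2014 through December 2015 contribute their day counts.
Then 2 days into January 2016.
Total: 2 + 28 + 31 + 30 + 31 + 30 + 31 + 31 + 30 + 31 + 30 + 31 + 31 + 28 + 31 + 30 + 31 + 30 + 31 + 31 + 30 + 31 + 30 + 31 + 2 = 703.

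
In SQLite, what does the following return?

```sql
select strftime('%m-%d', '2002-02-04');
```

`%m-%d` extracts the month-day: 02-04.

02-04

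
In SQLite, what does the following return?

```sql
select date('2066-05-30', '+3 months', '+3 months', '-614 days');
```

2065-03-26

Adding +3 months to 2066-05-30 gives 2066-08-30.
Adding +3 months to 2066-08-30 gives 2066-11-30.
Applying '-614 days' to 2066-11-30: counting 614 days back gives 2065-03-26.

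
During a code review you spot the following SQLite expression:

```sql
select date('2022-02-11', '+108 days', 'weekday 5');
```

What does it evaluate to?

Applying '+108 days' to 2022-02-11: counting 108 days forward gives 2022-05-30.
`weekday 5` advances to the next Friday; 2022-05-30 is a Monday, so it moves forward to 2022-06-03.

2022-06-03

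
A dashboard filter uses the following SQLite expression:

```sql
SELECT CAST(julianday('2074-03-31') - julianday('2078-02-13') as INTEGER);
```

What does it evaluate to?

0 days remain in March 2074 after the 31st (31 − 31).
Full months from April 2074 through January 2078 contribute their day counts.
Then 13 days into February 2078.
Total: 0 + 30 + 31 + 30 + 31 + 31 + 30 + 31 + 30 + 31 + 31 + 28 + 31 + 30 + 31 + 30 + 31 + 31 + 30 + 31 + 30 + 31 + 31 + 29 + 31 + 30 + 31 + 30 + 31 + 31 + 30 + 31 + 30 + 31 + 31 + 28 + 31 + 30 + 31 + 30 + 31 + 31 + 30 + 31 + 30 + 31 + 31 + 13 = 1415.
The subtraction is earlier − later, so the result is −1415 → -1415.

-1415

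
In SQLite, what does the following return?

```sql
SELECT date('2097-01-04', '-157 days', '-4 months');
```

2096-03-31

Applying '-157 days' to 2097-01-04: counting 157 days back gives 2096-07-31.
Adding -4 months to 2096-07-31 gives 2096-03-31.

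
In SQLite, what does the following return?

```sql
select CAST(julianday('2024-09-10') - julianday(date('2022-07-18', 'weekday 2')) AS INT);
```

784

`weekday 2` advances to the next Tuesday; 2022-07-18 is a Monday, so it moves forward to 2022-07-19.
12 days remain in July 2022 after the 19th (31 − 19).
Full months from August 2022 through August 2024 contribute their day counts.
Then 10 days into September 2024.
Total: 12 + 31 + 30 + 31 + 30 + 31 + 31 + 28 + 31 + 30 + 31 + 30 + 31 + 31 + 30 + 31 + 30 + 31 + 31 + 29 + 31 + 30 + 31 + 30 + 31 + 31 + 10 = 784.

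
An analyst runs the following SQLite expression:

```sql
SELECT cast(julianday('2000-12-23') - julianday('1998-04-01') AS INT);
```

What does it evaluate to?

997

29 days remain in April 1998 after the 1st (30 − 1).
Full months from May 1998 through November 2000 contribute their day counts.
Then 23 days into December 2000.
Total: 29 + 31 + 30 + 31 + 31 + 30 + 31 + 30 + 31 + 31 + 28 + 31 + 30 + 31 + 30 + 31 + 31 + 30 + 31 + 30 + 31 + 31 + 29 + 31 + 30 + 31 + 30 + 31 + 31 + 30 + 31 + 30 + 23 = 997.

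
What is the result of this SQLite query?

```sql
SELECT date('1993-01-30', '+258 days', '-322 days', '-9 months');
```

Applying '+258 days' to 1993-01-30: counting 258 days forward gives 1993-10-15.
Applying '-322 days' to 1993-10-15: counting 322 days back gives 1992-11-27.
Adding -9 months to 1992-11-27 gives 1992-02-27.

1992-02-27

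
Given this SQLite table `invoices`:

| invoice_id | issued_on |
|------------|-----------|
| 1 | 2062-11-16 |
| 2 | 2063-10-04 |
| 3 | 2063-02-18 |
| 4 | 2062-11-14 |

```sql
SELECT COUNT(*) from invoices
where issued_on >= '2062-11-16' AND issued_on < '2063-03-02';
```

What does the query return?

Rows in [2062-11-16, 2063-03-02): 2062-11-16, 2063-02-18 → 2 rows.

2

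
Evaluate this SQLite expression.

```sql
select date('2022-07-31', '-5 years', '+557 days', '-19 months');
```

2017-07-08

Adding -5 years to 2022-07-31 gives 2017-07-31.
Applying '+557 days' to 2017-07-31: counting 557 days forward gives 2019-02-08.
Adding -19 months to 2019-02-08 gives 2017-07-08.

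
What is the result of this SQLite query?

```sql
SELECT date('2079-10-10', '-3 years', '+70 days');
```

Adding -3 years to 2079-10-10 gives 2076-10-10.
Applying '+70 days' to 2076-10-10: counting 70 days forward gives 2076-12-19.

2076-12-19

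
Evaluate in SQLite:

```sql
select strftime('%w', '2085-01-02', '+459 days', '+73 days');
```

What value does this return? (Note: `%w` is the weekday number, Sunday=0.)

2

First apply '+459 days', '+73 days': 2085-01-02 → 2086-06-18.
2086-06-18 is a Tuesday; with Sunday=0 that is 2.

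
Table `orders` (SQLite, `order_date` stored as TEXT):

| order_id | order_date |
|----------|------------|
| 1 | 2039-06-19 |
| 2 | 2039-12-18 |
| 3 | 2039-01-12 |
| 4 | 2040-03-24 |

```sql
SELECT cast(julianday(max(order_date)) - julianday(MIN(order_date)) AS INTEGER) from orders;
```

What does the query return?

437

MIN = 2039-01-12, MAX = 2040-03-24.
19 days remain in January 2039 after the 12th (31 − 12).
Full months from February 2039 through February 2040 contribute their day counts.
Then 24 days into March 2040.
Total: 19 + 28 + 31 + 30 + 31 + 30 + 31 + 31 + 30 + 31 + 30 + 31 + 31 + 29 + 24 = 437.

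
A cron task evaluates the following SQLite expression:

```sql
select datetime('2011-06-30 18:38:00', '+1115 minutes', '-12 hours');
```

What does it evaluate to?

2011-07-01 01:13:00

1115 minutes = 18h 35m; +1115 minutes from 2011-06-30 18:38:00 is 2011-07-01 13:13:00 (crosses midnight).
-12 hours from 2011-07-01 13:13:00 is 2011-07-01 01:13:00.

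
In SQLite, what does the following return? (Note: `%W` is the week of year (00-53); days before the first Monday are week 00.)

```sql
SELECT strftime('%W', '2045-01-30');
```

05

2045-01-30 is a Monday. SQLite's %W counts Mondays since the year started; the result is 05.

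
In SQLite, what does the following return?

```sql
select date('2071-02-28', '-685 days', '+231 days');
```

Applying '-685 days' to 2071-02-28: counting 685 days back gives 2069-04-14.
Applying '+231 days' to 2069-04-14: counting 231 days forward gives 2069-12-01.

2069-12-01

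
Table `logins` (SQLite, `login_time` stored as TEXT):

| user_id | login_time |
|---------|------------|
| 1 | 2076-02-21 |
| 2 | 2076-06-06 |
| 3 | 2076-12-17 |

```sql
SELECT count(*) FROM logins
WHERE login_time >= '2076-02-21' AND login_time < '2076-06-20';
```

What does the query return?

Rows in [2076-02-21, 2076-06-20): 2076-02-21, 2076-06-06 → 2 rows.

2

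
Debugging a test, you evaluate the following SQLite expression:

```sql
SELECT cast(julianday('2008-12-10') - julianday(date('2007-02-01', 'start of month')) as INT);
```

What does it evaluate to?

`start of month` rewinds 2007-02-01 to 2007-02-01.
27 days remain in February 2007 after the 1st (28 − 1).
Full months from March 2007 through November 2008 contribute their day counts.
Then 10 days into December 2008.
Total: 27 + 31 + 30 + 31 + 30 + 31 + 31 + 30 + 31 + 30 + 31 + 31 + 29 + 31 + 30 + 31 + 30 + 31 + 31 + 30 + 31 + 30 + 10 = 678.

678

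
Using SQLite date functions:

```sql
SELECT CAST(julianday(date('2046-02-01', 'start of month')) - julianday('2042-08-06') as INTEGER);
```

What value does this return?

1275

`start of month` rewinds 2046-02-01 to 2046-02-01.
25 days remain in August 2042 after the 6th (31 − 6).
Full months from September 2042 through January 2046 contribute their day counts.
Then 1 day into February 2046.
Total: 25 + 30 + 31 + 30 + 31 + 31 + 28 + 31 + 30 + 31 + 30 + 31 + 31 + 30 + 31 + 30 + 31 + 31 + 29 + 31 + 30 + 31 + 30 + 31 + 31 + 30 + 31 + 30 + 31 + 31 + 28 + 31 + 30 + 31 + 30 + 31 + 31 + 30 + 31 + 30 + 31 + 31 + 1 = 1275.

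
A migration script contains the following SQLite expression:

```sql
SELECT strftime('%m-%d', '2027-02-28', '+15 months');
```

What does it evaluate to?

05-28

First apply '+15 months': 2027-02-28 → 2028-05-28.
`%m-%d` extracts the month-day: 05-28.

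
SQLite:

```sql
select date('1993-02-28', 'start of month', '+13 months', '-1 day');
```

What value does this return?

`start of month` rewinds 1993-02-28 to 1993-02-01.
Adding +13 months to 1993-02-01 gives 1994-03-01.
Going back 1 day from 1994-03-01 reaches 1994-02-28 (last day of February, 28 days).

1994-02-28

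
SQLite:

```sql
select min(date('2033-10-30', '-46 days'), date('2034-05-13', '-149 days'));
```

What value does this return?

2033-09-14

date('2033-10-30', '-46 days') → 2033-09-14.
date('2034-05-13', '-149 days') → 2033-12-15.
Earlier of the two is 2033-09-14.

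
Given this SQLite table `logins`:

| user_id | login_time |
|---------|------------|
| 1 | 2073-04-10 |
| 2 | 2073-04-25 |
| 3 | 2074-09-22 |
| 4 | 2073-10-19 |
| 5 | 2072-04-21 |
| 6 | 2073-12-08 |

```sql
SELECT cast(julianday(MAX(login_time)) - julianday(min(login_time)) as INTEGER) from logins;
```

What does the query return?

MIN = 2072-04-21, MAX = 2074-09-22.
9 days remain in April 2072 after the 21st (30 − 21).
Full months from May 2072 through August 2074 contribute their day counts.
Then 22 days into September 2074.
Total: 9 + 31 + 30 + 31 + 31 + 30 + 31 + 30 + 31 + 31 + 28 + 31 + 30 + 31 + 30 + 31 + 31 + 30 + 31 + 30 + 31 + 31 + 28 + 31 + 30 + 31 + 30 + 31 + 31 + 22 = 884.

884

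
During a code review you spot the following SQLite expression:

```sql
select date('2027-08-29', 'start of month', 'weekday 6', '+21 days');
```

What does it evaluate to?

`start of month` rewinds 2027-08-29 to 2027-08-01.
`weekday 6` advances to the next Saturday; 2027-08-01 is a Sunday, so it moves forward to 2027-08-07.
Advancing 21 more days within August lands on 2027-08-28.

2027-08-28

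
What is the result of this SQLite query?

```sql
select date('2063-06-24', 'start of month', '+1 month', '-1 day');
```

`start of month` rewinds 2063-06-24 to 2063-06-01.
Adding +1 month to 2063-06-01 gives 2063-07-01.
Going back 1 day from 2063-07-01 reaches 2063-06-30 (last day of June, 30 days).

2063-06-30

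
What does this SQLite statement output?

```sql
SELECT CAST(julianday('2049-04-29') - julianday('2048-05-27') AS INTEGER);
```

337

4 days remain in May 2048 after the 27th (31 − 27).
Full months from June 2048 through March 2049 contribute their day counts.
Then 29 days into April 2049.
Total: 4 + 30 + 31 + 31 + 30 + 31 + 30 + 31 + 31 + 28 + 31 + 29 = 337.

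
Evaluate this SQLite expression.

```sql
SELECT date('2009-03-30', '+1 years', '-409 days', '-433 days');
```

2007-12-09

Adding +1 year to 2009-03-30 gives 2010-03-30.
Applying '-409 days' to 2010-03-30: counting 409 days back gives 2009-02-14.
Applying '-433 days' to 2009-02-14: counting 433 days back gives 2007-12-09.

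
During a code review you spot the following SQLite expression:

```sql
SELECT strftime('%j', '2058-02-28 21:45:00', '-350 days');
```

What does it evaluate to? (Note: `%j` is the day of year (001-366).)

074

First apply '-350 days': 2058-02-28 21:45:00 → 2057-03-15 21:45:00.
Day-of-year for 2057-03-15: days since 2057-01-01 inclusive = 74, zero-padded to 074.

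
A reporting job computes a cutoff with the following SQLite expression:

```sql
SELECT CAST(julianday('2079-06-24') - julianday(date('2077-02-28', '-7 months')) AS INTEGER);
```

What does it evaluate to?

1061

Adding -7 months to 2077-02-28 gives 2076-07-28.
3 days remain in July 2076 after the 28th (31 − 28).
Full months from August 2076 through May 2079 contribute their day counts.
Then 24 days into June 2079.
Total: 3 + 31 + 30 + 31 + 30 + 31 + 31 + 28 + 31 + 30 + 31 + 30 + 31 + 31 + 30 + 31 + 30 + 31 + 31 + 28 + 31 + 30 + 31 + 30 + 31 + 31 + 30 + 31 + 30 + 31 + 31 + 28 + 31 + 30 + 31 + 24 = 1061.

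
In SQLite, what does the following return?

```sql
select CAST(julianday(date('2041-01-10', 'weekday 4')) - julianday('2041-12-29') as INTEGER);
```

-353

`weekday 4` advances to the next Thursday; 2041-01-10 is already a Thursday, so it stays at 2041-01-10.
21 days remain in January 2041 after the 10th (31 − 10).
Full months from February 2041 through November 2041 contribute their day counts.
Then 29 days into December 2041.
Total: 21 + 28 + 31 + 30 + 31 + 30 + 31 + 31 + 30 + 31 + 30 + 29 = 353.
The subtraction is earlier − later, so the result is −353 → -353.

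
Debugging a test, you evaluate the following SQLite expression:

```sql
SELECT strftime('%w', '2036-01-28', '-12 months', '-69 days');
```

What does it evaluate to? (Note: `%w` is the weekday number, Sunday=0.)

1

First apply '-12 months', '-69 days': 2036-01-28 → 2034-11-20.
2034-11-20 is a Monday; with Sunday=0 that is 1.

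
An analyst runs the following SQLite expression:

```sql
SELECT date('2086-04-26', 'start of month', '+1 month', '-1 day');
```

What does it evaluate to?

`start of month` rewinds 2086-04-26 to 2086-04-01.
Adding +1 month to 2086-04-01 gives 2086-05-01.
Going back 1 day from 2086-05-01 reaches 2086-04-30 (last day of April, 30 days).

2086-04-30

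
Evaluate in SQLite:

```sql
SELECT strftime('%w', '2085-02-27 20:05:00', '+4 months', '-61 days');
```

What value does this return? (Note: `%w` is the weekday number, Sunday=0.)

First apply '+4 months', '-61 days': 2085-02-27 20:05:00 → 2085-04-27 20:05:00.
2085-04-27 is a Friday; with Sunday=0 that is 5.

5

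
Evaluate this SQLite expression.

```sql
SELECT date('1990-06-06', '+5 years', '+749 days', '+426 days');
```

1998-08-24

Adding +5 years to 1990-06-06 gives 1995-06-06.
Applying '+749 days' to 1995-06-06: counting 749 days forward gives 1997-06-24.
Applying '+426 days' to 1997-06-24: counting 426 days forward gives 1998-08-24.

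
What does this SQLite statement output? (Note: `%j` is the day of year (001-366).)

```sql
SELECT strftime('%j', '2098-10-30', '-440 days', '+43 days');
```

First apply '-440 days', '+43 days': 2098-10-30 → 2097-09-28.
Day-of-year for 2097-09-28: days since 2097-01-01 inclusive = 271, zero-padded to 271.

271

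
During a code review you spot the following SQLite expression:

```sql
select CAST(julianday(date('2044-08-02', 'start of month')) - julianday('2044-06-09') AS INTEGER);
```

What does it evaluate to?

`start of month` rewinds 2044-08-02 to 2044-08-01.
21 days remain in June 2044 after the 9th (30 − 9).
July 2044: 31 days.
Then 1 day into August 2044.
Total: 21 + 31 + 1 = 53.

53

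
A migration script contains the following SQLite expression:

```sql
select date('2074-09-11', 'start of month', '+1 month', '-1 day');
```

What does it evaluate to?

`start of month` rewinds 2074-09-11 to 2074-09-01.
Adding +1 month to 2074-09-01 gives 2074-10-01.
Going back 1 day from 2074-10-01 reaches 2074-09-30 (last day of September, 30 days).

2074-09-30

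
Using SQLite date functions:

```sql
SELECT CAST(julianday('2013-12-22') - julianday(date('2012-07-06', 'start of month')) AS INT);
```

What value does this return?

`start of month` rewinds 2012-07-06 to 2012-07-01.
30 days remain in July 2012 after the 1st (31 − 1).
Full months from August 2012 through November 2013 contribute their day counts.
Then 22 days into December 2013.
Total: 30 + 31 + 30 + 31 + 30 + 31 + 31 + 28 + 31 + 30 + 31 + 30 + 31 + 31 + 30 + 31 + 30 + 22 = 539.

539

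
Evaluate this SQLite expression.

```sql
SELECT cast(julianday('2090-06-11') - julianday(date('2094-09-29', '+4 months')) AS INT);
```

-1693

Adding +4 months to 2094-09-29 gives 2095-01-29.
19 days remain in June 2090 after the 11th (30 − 11).
Full months from July 2090 through December 2094 contribute their day counts.
Then 29 days into January 2095.
Total: 19 + 31 + 31 + 30 + 31 + 30 + 31 + 31 + 28 + 31 + 30 + 31 + 30 + 31 + 31 + 30 + 31 + 30 + 31 + 31 + 29 + 31 + 30 + 31 + 30 + 31 + 31 + 30 + 31 + 30 + 31 + 31 + 28 + 31 + 30 + 31 + 30 + 31 + 31 + 30 + 31 + 30 + 31 + 31 + 28 + 31 + 30 + 31 + 30 + 31 + 31 + 30 + 31 + 30 + 31 + 29 = 1693.
The subtraction is earlier − later, so the result is −1693 → -1693.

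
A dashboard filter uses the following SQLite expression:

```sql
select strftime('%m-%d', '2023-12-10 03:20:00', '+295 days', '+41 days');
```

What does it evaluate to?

First apply '+295 days', '+41 days': 2023-12-10 03:20:00 → 2024-11-10 03:20:00.
`%m-%d` extracts the month-day: 11-10.

11-10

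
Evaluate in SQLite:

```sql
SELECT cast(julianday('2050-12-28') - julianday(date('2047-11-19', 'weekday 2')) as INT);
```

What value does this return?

`weekday 2` advances to the next Tuesday; 2047-11-19 is already a Tuesday, so it stays at 2047-11-19.
11 days remain in November 2047 after the 19th (30 − 19).
Full months from December 2047 through November 2050 contribute their day counts.
Then 28 days into December 2050.
Total: 11 + 31 + 31 + 29 + 31 + 30 + 31 + 30 + 31 + 31 + 30 + 31 + 30 + 31 + 31 + 28 + 31 + 30 + 31 + 30 + 31 + 31 + 30 + 31 + 30 + 31 + 31 + 28 + 31 + 30 + 31 + 30 + 31 + 31 + 30 + 31 + 30 + 28 = 1135.

1135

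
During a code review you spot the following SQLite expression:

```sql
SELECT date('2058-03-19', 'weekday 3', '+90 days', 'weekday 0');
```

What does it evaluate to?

2058-06-23

`weekday 3` advances to the next Wednesday; 2058-03-19 is a Tuesday, so it moves forward to 2058-03-20.
Applying '+90 days' to 2058-03-20: counting 90 days forward gives 2058-06-18.
`weekday 0` advances to the next Sunday; 2058-06-18 is a Tuesday, so it moves forward to 2058-06-23.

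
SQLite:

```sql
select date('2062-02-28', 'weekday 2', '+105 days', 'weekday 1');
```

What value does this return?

2062-06-19

`weekday 2` advances to the next Tuesday; 2062-02-28 is already a Tuesday, so it stays at 2062-02-28.
Applying '+105 days' to 2062-02-28: counting 105 days forward gives 2062-06-13.
`weekday 1` advances to the next Monday; 2062-06-13 is a Tuesday, so it moves forward to 2062-06-19.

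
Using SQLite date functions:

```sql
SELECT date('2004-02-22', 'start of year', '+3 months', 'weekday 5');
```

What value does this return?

2004-04-02

`start of year` rewinds 2004-02-22 to 2004-01-01.
Adding +3 months to 2004-01-01 gives 2004-04-01.
`weekday 5` advances to the next Friday; 2004-04-01 is a Thursday, so it moves forward to 2004-04-02.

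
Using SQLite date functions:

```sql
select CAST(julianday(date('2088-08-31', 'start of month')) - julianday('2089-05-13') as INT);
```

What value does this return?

-285

`start of month` rewinds 2088-08-31 to 2088-08-01.
30 days remain in August 2088 after the 1st (31 − 1).
Full months from September 2088 through April 2089 contribute their day counts.
Then 13 days into May 2089.
Total: 30 + 30 + 31 + 30 + 31 + 31 + 28 + 31 + 30 + 13 = 285.
The subtraction is earlier − later, so the result is −285 → -285.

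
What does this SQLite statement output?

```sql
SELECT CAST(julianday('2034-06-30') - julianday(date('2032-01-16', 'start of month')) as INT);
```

911

`start of month` rewinds 2032-01-16 to 2032-01-01.
30 days remain in January 2032 after the 1st (31 − 1).
Full months from February 2032 through May 2034 contribute their day counts.
Then 30 days into June 2034.
Total: 30 + 29 + 31 + 30 + 31 + 30 + 31 + 31 + 30 + 31 + 30 + 31 + 31 + 28 + 31 + 30 + 31 + 30 + 31 + 31 + 30 + 31 + 30 + 31 + 31 + 28 + 31 + 30 + 31 + 30 = 911.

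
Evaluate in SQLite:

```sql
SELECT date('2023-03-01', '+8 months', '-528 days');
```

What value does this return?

2022-05-22

Adding +8 months to 2023-03-01 gives 2023-11-01.
Applying '-528 days' to 2023-11-01: counting 528 days back gives 2022-05-22.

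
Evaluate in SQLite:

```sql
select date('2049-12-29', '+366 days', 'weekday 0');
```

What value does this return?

2051-01-01

Applying '+366 days' to 2049-12-29: counting 366 days forward gives 2050-12-30.
`weekday 0` advances to the next Sunday; 2050-12-30 is a Friday, so it moves forward to 2051-01-01.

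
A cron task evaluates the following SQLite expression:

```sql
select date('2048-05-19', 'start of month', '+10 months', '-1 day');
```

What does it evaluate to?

`start of month` rewinds 2048-05-19 to 2048-05-01.
Adding +10 months to 2048-05-01 gives 2049-03-01.
Going back 1 day from 2049-03-01 reaches 2049-02-28 (last day of February, 28 days).

2049-02-28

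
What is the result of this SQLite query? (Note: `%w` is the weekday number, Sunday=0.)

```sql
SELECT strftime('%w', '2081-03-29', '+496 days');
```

5

First apply '+496 days': 2081-03-29 → 2082-08-07.
2082-08-07 is a Friday; with Sunday=0 that is 5.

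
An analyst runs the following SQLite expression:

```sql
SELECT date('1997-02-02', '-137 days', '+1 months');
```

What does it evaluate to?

Applying '-137 days' to 1997-02-02: counting 137 days back gives 1996-09-18.
Adding +1 month to 1996-09-18 gives 1996-10-18.

1996-10-18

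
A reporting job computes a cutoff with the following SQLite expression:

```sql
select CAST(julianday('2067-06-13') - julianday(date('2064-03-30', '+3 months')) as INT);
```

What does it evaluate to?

1078

Adding +3 months to 2064-03-30 gives 2064-06-30.
0 days remain in June 2064 after the 30th (30 − 30).
Full months from July 2064 through May 2067 contribute their day counts.
Then 13 days into June 2067.
Total: 0 + 31 + 31 + 30 + 31 + 30 + 31 + 31 + 28 + 31 + 30 + 31 + 30 + 31 + 31 + 30 + 31 + 30 + 31 + 31 + 28 + 31 + 30 + 31 + 30 + 31 + 31 + 30 + 31 + 30 + 31 + 31 + 28 + 31 + 30 + 31 + 13 = 1078.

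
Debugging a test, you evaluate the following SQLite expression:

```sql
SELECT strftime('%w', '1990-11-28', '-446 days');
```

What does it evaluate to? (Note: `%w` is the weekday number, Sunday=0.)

5

First apply '-446 days': 1990-11-28 → 1989-09-08.
1989-09-08 is a Friday; with Sunday=0 that is 5.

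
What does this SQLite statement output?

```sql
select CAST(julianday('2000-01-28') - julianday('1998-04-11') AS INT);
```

657

19 days remain in April 1998 after the 11th (30 − 11).
Full months from May 1998 through December 1999 contribute their day counts.
Then 28 days into January 2000.
Total: 19 + 31 + 30 + 31 + 31 + 30 + 31 + 30 + 31 + 31 + 28 + 31 + 30 + 31 + 30 + 31 + 31 + 30 + 31 + 30 + 31 + 28 = 657.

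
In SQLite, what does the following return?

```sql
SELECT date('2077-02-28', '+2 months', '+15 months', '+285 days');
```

Adding +2 months to 2077-02-28 gives 2077-04-28.
Adding +15 months to 2077-04-28 gives 2078-07-28.
Applying '+285 days' to 2078-07-28: counting 285 days forward gives 2079-05-09.

2079-05-09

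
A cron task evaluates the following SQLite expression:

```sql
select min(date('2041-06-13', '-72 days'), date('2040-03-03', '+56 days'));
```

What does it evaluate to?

2040-04-28

date('2041-06-13', '-72 days') → 2041-04-02.
date('2040-03-03', '+56 days') → 2040-04-28.
Earlier of the two is 2040-04-28.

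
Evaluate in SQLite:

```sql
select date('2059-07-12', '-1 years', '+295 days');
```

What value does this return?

2059-05-03

Adding -1 year to 2059-07-12 gives 2058-07-12.
Applying '+295 days' to 2058-07-12: counting 295 days forward gives 2059-05-03.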